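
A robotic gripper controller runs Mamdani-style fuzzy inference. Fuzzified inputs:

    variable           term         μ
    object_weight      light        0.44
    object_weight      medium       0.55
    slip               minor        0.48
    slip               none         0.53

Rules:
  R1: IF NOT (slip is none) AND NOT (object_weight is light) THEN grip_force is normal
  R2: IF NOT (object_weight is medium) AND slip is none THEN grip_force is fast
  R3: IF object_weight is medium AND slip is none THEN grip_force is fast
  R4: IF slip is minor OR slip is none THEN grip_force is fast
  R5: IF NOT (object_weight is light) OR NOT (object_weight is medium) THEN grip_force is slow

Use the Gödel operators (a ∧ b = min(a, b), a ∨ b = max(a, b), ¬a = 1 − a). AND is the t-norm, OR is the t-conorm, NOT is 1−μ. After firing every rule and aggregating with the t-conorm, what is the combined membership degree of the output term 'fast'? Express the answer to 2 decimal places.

R1: ¬none=1−0.53=0.47, ¬light=1−0.44=0.56; AND[min(a, b)] → w = 0.47
R2: ¬medium=1−0.55=0.45, none=0.53; AND[min(a, b)] → w = 0.45
R3: medium=0.55, none=0.53; AND[min(a, b)] → w = 0.53
R4: minor=0.48, none=0.53; OR[max(a, b)] → w = 0.53
R5: ¬light=1−0.44=0.56, ¬medium=1−0.55=0.45; OR[max(a, b)] → w = 0.56
Rules with consequent 'fast': {R2, R3, R4} → strengths 0.45, 0.53, 0.53
Aggregate via t-conorm [max(a, b)]: 0.53

0.53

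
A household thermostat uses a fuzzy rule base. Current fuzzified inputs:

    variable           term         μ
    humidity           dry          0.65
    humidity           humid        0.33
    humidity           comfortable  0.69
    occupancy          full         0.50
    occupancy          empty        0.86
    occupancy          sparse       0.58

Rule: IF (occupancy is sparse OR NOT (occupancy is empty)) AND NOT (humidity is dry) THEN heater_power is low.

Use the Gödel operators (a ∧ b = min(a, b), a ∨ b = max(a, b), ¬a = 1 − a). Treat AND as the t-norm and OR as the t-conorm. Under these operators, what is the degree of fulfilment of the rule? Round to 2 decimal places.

firing strength: (sparse=0.58 OR ¬empty=1−0.86=0.14) = 0.58; AND[min(a, b)] with ¬dry=1−0.65=0.35 → w = 0.35

0.35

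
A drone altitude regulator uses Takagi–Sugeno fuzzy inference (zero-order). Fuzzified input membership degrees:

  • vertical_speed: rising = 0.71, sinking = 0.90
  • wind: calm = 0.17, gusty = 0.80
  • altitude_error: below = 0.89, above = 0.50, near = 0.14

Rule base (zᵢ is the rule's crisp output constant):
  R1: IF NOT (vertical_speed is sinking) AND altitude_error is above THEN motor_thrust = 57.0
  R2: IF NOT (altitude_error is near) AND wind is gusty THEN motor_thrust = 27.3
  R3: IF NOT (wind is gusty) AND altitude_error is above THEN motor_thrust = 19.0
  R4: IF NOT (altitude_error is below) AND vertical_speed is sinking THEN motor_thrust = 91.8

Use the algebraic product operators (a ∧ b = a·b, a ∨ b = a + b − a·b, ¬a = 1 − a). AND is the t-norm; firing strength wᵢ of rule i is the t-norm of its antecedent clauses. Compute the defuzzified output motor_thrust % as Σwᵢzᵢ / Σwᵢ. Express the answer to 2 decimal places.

R1 (z=57.0): ¬sinking=1−0.90=0.10, above=0.50; AND[a·b] → w = 0.0500
R2 (z=27.3): ¬near=1−0.14=0.86, gusty=0.80; AND[a·b] → w = 0.6880
R3 (z=19.0): ¬gusty=1−0.80=0.20, above=0.50; AND[a·b] → w = 0.1000
R4 (z=91.8): ¬below=1−0.89=0.11, sinking=0.90; AND[a·b] → w = 0.0990
Weighted average = (0.0500·57.0 + 0.6880·27.3 + 0.1000·19.0 + 0.0990·91.8) / (0.0500 + 0.6880 + 0.1000 + 0.0990)
  = 32.6206 / 0.9370 = 34.81

34.81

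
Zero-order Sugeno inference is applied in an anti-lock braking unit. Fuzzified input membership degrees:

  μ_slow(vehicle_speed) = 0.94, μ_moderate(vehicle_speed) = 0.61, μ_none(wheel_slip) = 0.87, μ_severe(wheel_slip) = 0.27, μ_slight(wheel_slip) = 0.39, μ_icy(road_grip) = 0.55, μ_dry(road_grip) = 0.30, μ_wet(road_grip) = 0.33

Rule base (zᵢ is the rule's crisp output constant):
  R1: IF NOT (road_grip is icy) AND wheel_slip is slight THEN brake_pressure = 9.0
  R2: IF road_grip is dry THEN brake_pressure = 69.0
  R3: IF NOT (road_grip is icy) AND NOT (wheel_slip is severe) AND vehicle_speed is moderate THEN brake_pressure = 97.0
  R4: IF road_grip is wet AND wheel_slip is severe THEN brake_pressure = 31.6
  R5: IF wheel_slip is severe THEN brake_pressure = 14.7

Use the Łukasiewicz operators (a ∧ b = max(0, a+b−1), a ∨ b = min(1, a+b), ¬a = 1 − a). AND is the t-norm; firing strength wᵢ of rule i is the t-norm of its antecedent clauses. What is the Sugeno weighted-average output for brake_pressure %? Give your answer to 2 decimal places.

43.28

R1 (z=9.0): ¬icy=1−0.55=0.45, slight=0.39; AND[max(0, a+b−1)] → w = 0.00
R2 (z=69.0): dry=0.30 → w = 0.30
R3 (z=97.0): ¬icy=1−0.55=0.45, ¬severe=1−0.27=0.73, moderate=0.61; AND[max(0, a+b−1)] → w = 0.00
R4 (z=31.6): wet=0.33, severe=0.27; AND[max(0, a+b−1)] → w = 0.00
R5 (z=14.7): severe=0.27 → w = 0.27
Weighted average = (0.00·9.0 + 0.30·69.0 + 0.00·97.0 + 0.00·31.6 + 0.27·14.7) / (0.00 + 0.30 + 0.00 + 0.00 + 0.27)
  = 24.6690 / 0.5700 = 43.28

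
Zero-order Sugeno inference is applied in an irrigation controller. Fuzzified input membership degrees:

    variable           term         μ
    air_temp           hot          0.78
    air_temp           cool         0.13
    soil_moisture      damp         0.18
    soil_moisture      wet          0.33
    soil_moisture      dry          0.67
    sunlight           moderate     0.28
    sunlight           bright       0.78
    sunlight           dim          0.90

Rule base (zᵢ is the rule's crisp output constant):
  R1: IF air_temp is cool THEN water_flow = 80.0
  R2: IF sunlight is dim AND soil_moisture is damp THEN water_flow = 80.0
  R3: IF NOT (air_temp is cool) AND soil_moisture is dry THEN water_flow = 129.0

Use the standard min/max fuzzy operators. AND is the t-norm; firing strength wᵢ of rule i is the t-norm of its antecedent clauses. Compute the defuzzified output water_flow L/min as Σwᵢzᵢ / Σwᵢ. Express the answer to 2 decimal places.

R1 (z=80.0): cool=0.13 → w = 0.13
R2 (z=80.0): dim=0.90, damp=0.18; AND[min(a, b)] → w = 0.18
R3 (z=129.0): ¬cool=1−0.13=0.87, dry=0.67; AND[min(a, b)] → w = 0.67
Weighted average = (0.13·80.0 + 0.18·80.0 + 0.67·129.0) / (0.13 + 0.18 + 0.67)
  = 111.2300 / 0.9800 = 113.50

113.50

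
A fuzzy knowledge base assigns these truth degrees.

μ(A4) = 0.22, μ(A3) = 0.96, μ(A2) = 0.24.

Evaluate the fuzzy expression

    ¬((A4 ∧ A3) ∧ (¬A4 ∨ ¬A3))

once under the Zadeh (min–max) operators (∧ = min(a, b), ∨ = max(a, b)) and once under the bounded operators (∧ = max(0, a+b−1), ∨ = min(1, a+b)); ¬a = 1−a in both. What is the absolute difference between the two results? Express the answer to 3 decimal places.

Under Zadeh (min–max):
  A4 ∧ A3 = min(a, b) on (0.22, 0.96) = 0.22
  ¬A4 = 1 − 0.22 = 0.78
  ¬A3 = 1 − 0.96 = 0.04
  ¬A4 ∨ ¬A3 = max(a, b) on (0.78, 0.04) = 0.78
  (A4 ∧ A3) ∧ (¬A4 ∨ ¬A3) = min(a, b) on (0.22, 0.78) = 0.22
  ¬((A4 ∧ A3) ∧ (¬A4 ∨ ¬A3)) = 1 − 0.22 = 0.78
  → value = 0.7800
Under bounded:
  A4 ∧ A3 = max(0, a+b−1) on (0.22, 0.96) = 0.18
  ¬A4 = 1 − 0.22 = 0.78
  ¬A3 = 1 − 0.96 = 0.04
  ¬A4 ∨ ¬A3 = min(1, a+b) on (0.78, 0.04) = 0.82
  (A4 ∧ A3) ∧ (¬A4 ∨ ¬A3) = max(0, a+b−1) on (0.18, 0.82) = 0.00
  ¬((A4 ∧ A3) ∧ (¬A4 ∨ ¬A3)) = 1 − 0.00 = 1.00
  → value = 1.0000
|0.7800 − 1.0000| = 0.220

0.220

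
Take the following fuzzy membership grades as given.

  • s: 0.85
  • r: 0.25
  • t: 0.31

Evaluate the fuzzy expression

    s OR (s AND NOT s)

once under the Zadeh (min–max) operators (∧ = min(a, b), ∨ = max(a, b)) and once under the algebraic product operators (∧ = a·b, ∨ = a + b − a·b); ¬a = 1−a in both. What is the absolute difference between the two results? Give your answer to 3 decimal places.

0.019

Under Zadeh (min–max):
  NOT s = 1 − 0.85 = 0.15
  s AND NOT s = min(a, b) on (0.85, 0.15) = 0.15
  s OR (s AND NOT s) = max(a, b) on (0.85, 0.15) = 0.85
  → value = 0.8500
Under algebraic product:
  NOT s = 1 − 0.8500 = 0.1500
  s AND NOT s = a·b on (0.8500, 0.1500) = 0.1275
  s OR (s AND NOT s) = a + b − a·b on (0.8500, 0.1275) = 0.8691
  → value = 0.8691
|0.8500 − 0.8691| = 0.019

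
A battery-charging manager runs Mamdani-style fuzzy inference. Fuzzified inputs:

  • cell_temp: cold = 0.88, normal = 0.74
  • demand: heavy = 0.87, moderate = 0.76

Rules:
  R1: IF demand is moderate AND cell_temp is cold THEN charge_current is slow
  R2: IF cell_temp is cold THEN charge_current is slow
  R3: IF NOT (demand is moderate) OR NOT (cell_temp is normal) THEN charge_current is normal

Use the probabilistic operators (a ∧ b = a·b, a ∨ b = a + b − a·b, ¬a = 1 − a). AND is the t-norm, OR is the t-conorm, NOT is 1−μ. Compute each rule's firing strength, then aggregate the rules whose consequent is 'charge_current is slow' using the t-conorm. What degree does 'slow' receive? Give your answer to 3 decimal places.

R1: moderate=0.76, cold=0.88; AND[a·b] → w = 0.6688
R2: cold=0.88 → w = 0.8800
R3: ¬moderate=1−0.76=0.24, ¬normal=1−0.74=0.26; OR[a + b − a·b] → w = 0.4376
Rules with consequent 'slow': {R1, R2} → strengths 0.6688, 0.8800
Aggregate via t-conorm [a + b − a·b]: 0.9603

0.960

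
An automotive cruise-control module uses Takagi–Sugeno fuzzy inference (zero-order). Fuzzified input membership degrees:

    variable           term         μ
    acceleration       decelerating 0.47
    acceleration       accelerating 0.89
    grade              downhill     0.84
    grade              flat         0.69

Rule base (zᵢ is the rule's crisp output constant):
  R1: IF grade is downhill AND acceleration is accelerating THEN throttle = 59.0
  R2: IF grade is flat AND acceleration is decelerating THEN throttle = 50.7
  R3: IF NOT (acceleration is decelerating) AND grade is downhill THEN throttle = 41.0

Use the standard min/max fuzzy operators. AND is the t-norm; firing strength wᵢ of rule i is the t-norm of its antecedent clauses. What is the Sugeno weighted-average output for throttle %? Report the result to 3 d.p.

R1 (z=59.0): downhill=0.84, accelerating=0.89; AND[min(a, b)] → w = 0.84
R2 (z=50.7): flat=0.69, decelerating=0.47; AND[min(a, b)] → w = 0.47
R3 (z=41.0): ¬decelerating=1−0.47=0.53, downhill=0.84; AND[min(a, b)] → w = 0.53
Weighted average = (0.84·59.0 + 0.47·50.7 + 0.53·41.0) / (0.84 + 0.47 + 0.53)
  = 95.1190 / 1.8400 = 51.695

51.695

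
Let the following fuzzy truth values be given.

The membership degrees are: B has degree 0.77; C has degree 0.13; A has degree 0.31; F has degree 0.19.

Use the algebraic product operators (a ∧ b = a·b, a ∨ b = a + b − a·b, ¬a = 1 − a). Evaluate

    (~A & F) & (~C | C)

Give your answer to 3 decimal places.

~A = 1 − 0.3100 = 0.6900
~A & F = a·b on (0.6900, 0.1900) = 0.1311
~C = 1 − 0.1300 = 0.8700
~C | C = a + b − a·b on (0.8700, 0.1300) = 0.8869
(~A & F) & (~C | C) = a·b on (0.1311, 0.8869) = 0.1163

0.116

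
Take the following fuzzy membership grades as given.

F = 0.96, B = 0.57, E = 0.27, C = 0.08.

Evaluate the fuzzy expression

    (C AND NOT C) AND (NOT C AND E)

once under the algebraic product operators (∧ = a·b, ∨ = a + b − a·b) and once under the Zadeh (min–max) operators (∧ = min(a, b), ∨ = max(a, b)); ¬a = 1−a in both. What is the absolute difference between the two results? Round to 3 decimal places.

Under algebraic product:
  NOT C = 1 − 0.0800 = 0.9200
  C AND NOT C = a·b on (0.0800, 0.9200) = 0.0736
  NOT C = 1 − 0.0800 = 0.9200
  NOT C AND E = a·b on (0.9200, 0.2700) = 0.2484
  (C AND NOT C) AND (NOT C AND E) = a·b on (0.0736, 0.2484) = 0.0183
  → value = 0.0183
Under Zadeh (min–max):
  NOT C = 1 − 0.08 = 0.92
  C AND NOT C = min(a, b) on (0.08, 0.92) = 0.08
  NOT C = 1 − 0.08 = 0.92
  NOT C AND E = min(a, b) on (0.92, 0.27) = 0.27
  (C AND NOT C) AND (NOT C AND E) = min(a, b) on (0.08, 0.27) = 0.08
  → value = 0.0800
|0.0183 − 0.0800| = 0.062

0.062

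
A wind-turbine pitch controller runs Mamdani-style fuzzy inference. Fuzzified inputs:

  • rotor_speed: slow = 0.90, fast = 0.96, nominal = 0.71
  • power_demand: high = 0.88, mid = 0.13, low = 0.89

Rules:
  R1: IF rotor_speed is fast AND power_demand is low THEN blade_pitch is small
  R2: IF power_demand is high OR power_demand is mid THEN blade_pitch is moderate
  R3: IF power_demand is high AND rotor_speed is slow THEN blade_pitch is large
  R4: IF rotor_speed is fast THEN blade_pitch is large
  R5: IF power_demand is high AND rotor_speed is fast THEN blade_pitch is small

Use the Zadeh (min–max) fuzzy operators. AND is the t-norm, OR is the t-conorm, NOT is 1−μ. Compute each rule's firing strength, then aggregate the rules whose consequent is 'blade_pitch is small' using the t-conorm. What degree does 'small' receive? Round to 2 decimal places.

R1: fast=0.96, low=0.89; AND[min(a, b)] → w = 0.89
R2: high=0.88, mid=0.13; OR[max(a, b)] → w = 0.88
R3: high=0.88, slow=0.90; AND[min(a, b)] → w = 0.88
R4: fast=0.96 → w = 0.96
R5: high=0.88, fast=0.96; AND[min(a, b)] → w = 0.88
Rules with consequent 'small': {R1, R5} → strengths 0.89, 0.88
Aggregate via t-conorm [max(a, b)]: 0.89

0.89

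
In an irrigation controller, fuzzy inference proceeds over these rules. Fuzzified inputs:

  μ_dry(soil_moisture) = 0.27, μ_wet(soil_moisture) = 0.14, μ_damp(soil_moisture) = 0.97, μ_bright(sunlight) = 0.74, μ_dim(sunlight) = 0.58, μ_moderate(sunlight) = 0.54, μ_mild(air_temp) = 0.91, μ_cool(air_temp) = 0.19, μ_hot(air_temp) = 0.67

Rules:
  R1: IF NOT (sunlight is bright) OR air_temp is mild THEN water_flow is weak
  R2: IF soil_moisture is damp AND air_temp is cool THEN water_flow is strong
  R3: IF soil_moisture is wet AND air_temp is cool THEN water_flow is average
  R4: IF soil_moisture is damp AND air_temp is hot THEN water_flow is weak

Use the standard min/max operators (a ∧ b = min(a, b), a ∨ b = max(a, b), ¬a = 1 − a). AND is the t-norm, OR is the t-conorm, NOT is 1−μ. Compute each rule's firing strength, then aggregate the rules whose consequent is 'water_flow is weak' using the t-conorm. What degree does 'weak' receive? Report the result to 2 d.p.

R1: ¬bright=1−0.74=0.26, mild=0.91; OR[max(a, b)] → w = 0.91
R2: damp=0.97, cool=0.19; AND[min(a, b)] → w = 0.19
R3: wet=0.14, cool=0.19; AND[min(a, b)] → w = 0.14
R4: damp=0.97, hot=0.67; AND[min(a, b)] → w = 0.67
Rules with consequent 'weak': {R1, R4} → strengths 0.91, 0.67
Aggregate via t-conorm [max(a, b)]: 0.91

0.91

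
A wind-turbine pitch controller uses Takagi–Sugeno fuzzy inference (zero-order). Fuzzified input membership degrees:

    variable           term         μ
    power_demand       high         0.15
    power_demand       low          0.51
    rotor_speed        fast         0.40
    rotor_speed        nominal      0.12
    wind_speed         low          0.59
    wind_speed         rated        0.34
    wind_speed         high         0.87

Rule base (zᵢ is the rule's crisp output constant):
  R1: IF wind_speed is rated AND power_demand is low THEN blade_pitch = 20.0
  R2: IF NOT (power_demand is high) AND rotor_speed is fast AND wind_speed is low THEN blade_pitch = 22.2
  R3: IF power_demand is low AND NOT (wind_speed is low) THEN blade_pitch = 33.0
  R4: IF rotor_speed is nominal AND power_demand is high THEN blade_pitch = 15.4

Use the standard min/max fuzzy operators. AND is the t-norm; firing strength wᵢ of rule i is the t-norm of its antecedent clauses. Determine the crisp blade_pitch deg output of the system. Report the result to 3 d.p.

24.455

R1 (z=20.0): rated=0.34, low=0.51; AND[min(a, b)] → w = 0.34
R2 (z=22.2): ¬high=1−0.15=0.85, fast=0.40, low=0.59; AND[min(a, b)] → w = 0.40
R3 (z=33.0): low=0.51, ¬low=1−0.59=0.41; AND[min(a, b)] → w = 0.41
R4 (z=15.4): nominal=0.12, high=0.15; AND[min(a, b)] → w = 0.12
Weighted average = (0.34·20.0 + 0.40·22.2 + 0.41·33.0 + 0.12·15.4) / (0.34 + 0.40 + 0.41 + 0.12)
  = 31.0580 / 1.2700 = 24.455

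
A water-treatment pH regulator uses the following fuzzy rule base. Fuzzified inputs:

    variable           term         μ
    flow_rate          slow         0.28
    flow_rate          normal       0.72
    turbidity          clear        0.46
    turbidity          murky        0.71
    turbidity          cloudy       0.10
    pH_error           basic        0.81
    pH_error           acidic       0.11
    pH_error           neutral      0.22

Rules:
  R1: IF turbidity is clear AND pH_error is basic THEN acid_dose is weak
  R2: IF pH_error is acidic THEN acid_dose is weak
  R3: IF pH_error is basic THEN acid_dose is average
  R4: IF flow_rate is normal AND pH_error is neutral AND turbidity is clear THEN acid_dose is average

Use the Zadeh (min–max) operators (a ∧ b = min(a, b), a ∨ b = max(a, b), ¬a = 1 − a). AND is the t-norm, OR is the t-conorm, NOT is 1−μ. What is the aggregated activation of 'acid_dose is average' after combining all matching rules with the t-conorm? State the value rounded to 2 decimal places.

0.81

R1: clear=0.46, basic=0.81; AND[min(a, b)] → w = 0.46
R2: acidic=0.11 → w = 0.11
R3: basic=0.81 → w = 0.81
R4: normal=0.72, neutral=0.22, clear=0.46; AND[min(a, b)] → w = 0.22
Rules with consequent 'average': {R3, R4} → strengths 0.81, 0.22
Aggregate via t-conorm [max(a, b)]: 0.81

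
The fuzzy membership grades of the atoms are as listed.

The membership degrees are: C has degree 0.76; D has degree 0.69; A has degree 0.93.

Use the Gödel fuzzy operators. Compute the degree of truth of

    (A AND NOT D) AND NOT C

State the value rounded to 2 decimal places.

NOT D = 1 − 0.69 = 0.31
A AND NOT D = min(a, b) on (0.93, 0.31) = 0.31
NOT C = 1 − 0.76 = 0.24
(A AND NOT D) AND NOT C = min(a, b) on (0.31, 0.24) = 0.24

0.24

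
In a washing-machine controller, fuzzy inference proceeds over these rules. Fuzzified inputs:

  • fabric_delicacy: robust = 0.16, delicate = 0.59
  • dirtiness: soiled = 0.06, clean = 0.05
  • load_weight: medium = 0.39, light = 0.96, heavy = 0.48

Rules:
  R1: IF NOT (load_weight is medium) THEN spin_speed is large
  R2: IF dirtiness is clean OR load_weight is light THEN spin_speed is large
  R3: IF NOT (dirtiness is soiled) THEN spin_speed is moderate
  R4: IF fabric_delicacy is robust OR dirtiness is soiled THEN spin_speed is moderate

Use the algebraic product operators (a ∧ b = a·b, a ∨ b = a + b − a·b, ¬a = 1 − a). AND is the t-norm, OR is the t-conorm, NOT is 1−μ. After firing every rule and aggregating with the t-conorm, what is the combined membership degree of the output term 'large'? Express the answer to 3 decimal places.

0.985

R1: ¬medium=1−0.39=0.61 → w = 0.6100
R2: clean=0.05, light=0.96; OR[a + b − a·b] → w = 0.9620
R3: ¬soiled=1−0.06=0.94 → w = 0.9400
R4: robust=0.16, soiled=0.06; OR[a + b − a·b] → w = 0.2104
Rules with consequent 'large': {R1, R2} → strengths 0.6100, 0.9620
Aggregate via t-conorm [a + b − a·b]: 0.9852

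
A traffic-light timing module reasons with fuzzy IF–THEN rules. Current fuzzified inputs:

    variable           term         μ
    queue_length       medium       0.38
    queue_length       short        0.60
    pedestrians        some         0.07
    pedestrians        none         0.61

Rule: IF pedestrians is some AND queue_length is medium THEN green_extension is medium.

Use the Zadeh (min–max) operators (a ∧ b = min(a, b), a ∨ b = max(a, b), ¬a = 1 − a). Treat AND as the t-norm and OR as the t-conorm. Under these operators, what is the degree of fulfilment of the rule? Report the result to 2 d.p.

firing strength: some=0.07, medium=0.38; AND[min(a, b)] → w = 0.07

0.07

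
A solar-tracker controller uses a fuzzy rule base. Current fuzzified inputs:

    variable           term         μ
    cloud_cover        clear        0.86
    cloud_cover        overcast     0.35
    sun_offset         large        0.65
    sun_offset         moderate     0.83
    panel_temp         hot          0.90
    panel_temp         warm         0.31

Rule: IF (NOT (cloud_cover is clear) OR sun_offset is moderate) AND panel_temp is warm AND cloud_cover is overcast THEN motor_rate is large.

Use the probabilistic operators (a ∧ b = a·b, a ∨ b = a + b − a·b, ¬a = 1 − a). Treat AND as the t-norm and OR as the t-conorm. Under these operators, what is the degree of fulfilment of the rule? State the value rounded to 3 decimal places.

firing strength: (¬clear=1−0.86=0.14 OR moderate=0.83) = 0.8538; AND[a·b] with warm=0.31, overcast=0.35 → w = 0.0926

0.093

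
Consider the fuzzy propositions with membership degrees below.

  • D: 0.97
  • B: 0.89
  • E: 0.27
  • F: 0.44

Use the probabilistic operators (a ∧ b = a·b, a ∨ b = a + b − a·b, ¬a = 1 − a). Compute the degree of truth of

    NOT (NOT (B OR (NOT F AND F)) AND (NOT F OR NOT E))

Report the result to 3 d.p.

NOT F = 1 − 0.4400 = 0.5600
NOT F AND F = a·b on (0.5600, 0.4400) = 0.2464
B OR (NOT F AND F) = a + b − a·b on (0.8900, 0.2464) = 0.9171
NOT (B OR (NOT F AND F)) = 1 − 0.9171 = 0.0829
NOT F = 1 − 0.4400 = 0.5600
NOT E = 1 − 0.2700 = 0.7300
NOT F OR NOT E = a + b − a·b on (0.5600, 0.7300) = 0.8812
NOT (B OR (NOT F AND F)) AND (NOT F OR NOT E) = a·b on (0.0829, 0.8812) = 0.0730
NOT (NOT (B OR (NOT F AND F)) AND (NOT F OR NOT E)) = 1 − 0.0730 = 0.9270

0.927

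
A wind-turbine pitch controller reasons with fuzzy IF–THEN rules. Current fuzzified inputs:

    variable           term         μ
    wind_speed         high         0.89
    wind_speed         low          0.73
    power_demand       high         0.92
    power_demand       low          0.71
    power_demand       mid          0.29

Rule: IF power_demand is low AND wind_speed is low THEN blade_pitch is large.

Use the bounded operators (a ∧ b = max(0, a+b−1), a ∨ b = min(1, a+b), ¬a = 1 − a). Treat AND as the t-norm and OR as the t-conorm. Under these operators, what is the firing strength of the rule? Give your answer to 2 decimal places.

0.44

firing strength: low=0.71, low=0.73; AND[max(0, a+b−1)] → w = 0.44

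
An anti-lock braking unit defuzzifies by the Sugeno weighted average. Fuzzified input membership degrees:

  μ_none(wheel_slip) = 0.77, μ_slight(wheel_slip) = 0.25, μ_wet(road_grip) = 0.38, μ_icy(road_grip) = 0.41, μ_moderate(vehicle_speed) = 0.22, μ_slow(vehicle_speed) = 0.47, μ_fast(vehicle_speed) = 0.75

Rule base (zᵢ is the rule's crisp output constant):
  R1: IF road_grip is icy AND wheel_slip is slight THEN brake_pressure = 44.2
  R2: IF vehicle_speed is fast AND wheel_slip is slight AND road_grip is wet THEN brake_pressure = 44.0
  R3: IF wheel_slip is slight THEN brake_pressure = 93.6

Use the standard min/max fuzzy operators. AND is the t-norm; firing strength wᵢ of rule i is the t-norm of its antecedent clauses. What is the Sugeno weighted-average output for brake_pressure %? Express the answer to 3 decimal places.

60.600

R1 (z=44.2): icy=0.41, slight=0.25; AND[min(a, b)] → w = 0.25
R2 (z=44.0): fast=0.75, slight=0.25, wet=0.38; AND[min(a, b)] → w = 0.25
R3 (z=93.6): slight=0.25 → w = 0.25
Weighted average = (0.25·44.2 + 0.25·44.0 + 0.25·93.6) / (0.25 + 0.25 + 0.25)
  = 45.4500 / 0.7500 = 60.600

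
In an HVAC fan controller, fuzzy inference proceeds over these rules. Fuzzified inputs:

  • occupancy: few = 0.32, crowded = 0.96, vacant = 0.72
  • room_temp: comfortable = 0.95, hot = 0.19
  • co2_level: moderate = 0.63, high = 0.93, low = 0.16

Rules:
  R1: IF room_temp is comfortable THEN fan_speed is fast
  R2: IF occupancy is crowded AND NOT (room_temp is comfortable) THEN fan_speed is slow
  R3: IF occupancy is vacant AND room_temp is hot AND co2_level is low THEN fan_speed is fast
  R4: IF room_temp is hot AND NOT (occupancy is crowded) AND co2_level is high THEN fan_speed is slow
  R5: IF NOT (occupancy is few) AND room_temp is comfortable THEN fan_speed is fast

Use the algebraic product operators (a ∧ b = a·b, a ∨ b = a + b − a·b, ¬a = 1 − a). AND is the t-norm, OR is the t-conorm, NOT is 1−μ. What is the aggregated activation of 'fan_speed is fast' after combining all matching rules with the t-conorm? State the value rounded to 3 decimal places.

0.983

R1: comfortable=0.95 → w = 0.9500
R2: crowded=0.96, ¬comfortable=1−0.95=0.05; AND[a·b] → w = 0.0480
R3: vacant=0.72, hot=0.19, low=0.16; AND[a·b] → w = 0.0219
R4: hot=0.19, ¬crowded=1−0.96=0.04, high=0.93; AND[a·b] → w = 0.0071
R5: ¬few=1−0.32=0.68, comfortable=0.95; AND[a·b] → w = 0.6460
Rules with consequent 'fast': {R1, R3, R5} → strengths 0.9500, 0.0219, 0.6460
Aggregate via t-conorm [a + b − a·b]: 0.9827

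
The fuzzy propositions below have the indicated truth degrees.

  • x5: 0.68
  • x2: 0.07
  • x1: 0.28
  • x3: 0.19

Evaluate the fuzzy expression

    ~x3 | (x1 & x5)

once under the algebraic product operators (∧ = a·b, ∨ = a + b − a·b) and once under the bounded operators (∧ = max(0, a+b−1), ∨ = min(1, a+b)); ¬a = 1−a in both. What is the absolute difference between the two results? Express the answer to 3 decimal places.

0.036

Under algebraic product:
  ~x3 = 1 − 0.1900 = 0.8100
  x1 & x5 = a·b on (0.2800, 0.6800) = 0.1904
  ~x3 | (x1 & x5) = a + b − a·b on (0.8100, 0.1904) = 0.8462
  → value = 0.8462
Under bounded:
  ~x3 = 1 − 0.19 = 0.81
  x1 & x5 = max(0, a+b−1) on (0.28, 0.68) = 0.00
  ~x3 | (x1 & x5) = min(1, a+b) on (0.81, 0.00) = 0.81
  → value = 0.8100
|0.8462 − 0.8100| = 0.036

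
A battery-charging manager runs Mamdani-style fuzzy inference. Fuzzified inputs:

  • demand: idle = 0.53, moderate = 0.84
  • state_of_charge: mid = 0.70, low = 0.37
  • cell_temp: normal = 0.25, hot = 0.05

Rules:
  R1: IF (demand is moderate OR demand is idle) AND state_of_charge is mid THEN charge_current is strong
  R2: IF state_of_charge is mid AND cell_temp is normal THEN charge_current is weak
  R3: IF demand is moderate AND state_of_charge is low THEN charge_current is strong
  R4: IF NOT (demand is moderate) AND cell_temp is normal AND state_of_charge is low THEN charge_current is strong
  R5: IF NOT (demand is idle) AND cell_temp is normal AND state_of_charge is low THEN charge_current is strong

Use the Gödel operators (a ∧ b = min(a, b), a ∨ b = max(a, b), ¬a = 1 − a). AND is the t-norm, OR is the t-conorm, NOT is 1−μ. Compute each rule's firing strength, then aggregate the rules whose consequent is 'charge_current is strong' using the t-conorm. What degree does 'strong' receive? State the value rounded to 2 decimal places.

0.70

R1: (moderate=0.84 OR idle=0.53) = 0.84; AND[min(a, b)] with mid=0.70 → w = 0.70
R2: mid=0.70, normal=0.25; AND[min(a, b)] → w = 0.25
R3: moderate=0.84, low=0.37; AND[min(a, b)] → w = 0.37
R4: ¬moderate=1−0.84=0.16, normal=0.25, low=0.37; AND[min(a, b)] → w = 0.16
R5: ¬idle=1−0.53=0.47, normal=0.25, low=0.37; AND[min(a, b)] → w = 0.25
Rules with consequent 'strong': {R1, R3, R4, R5} → strengths 0.70, 0.37, 0.16, 0.25
Aggregate via t-conorm [max(a, b)]: 0.70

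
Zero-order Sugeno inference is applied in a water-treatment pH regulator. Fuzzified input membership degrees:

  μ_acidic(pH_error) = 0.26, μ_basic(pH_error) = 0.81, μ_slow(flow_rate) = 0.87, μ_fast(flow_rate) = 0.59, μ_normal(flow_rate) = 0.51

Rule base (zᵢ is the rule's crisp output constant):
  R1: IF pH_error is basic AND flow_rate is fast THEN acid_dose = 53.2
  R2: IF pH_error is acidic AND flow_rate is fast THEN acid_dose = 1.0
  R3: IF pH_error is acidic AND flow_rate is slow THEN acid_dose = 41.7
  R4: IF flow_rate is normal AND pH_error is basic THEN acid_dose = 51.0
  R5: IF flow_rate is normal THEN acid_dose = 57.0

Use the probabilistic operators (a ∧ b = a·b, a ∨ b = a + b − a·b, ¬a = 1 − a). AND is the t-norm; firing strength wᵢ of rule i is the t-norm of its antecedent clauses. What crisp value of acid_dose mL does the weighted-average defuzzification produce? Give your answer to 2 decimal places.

R1 (z=53.2): basic=0.81, fast=0.59; AND[a·b] → w = 0.4779
R2 (z=1.0): acidic=0.26, fast=0.59; AND[a·b] → w = 0.1534
R3 (z=41.7): acidic=0.26, slow=0.87; AND[a·b] → w = 0.2262
R4 (z=51.0): normal=0.51, basic=0.81; AND[a·b] → w = 0.4131
R5 (z=57.0): normal=0.51 → w = 0.5100
Weighted average = (0.4779·53.2 + 0.1534·1.0 + 0.2262·41.7 + 0.4131·51.0 + 0.5100·57.0) / (0.4779 + 0.1534 + 0.2262 + 0.4131 + 0.5100)
  = 85.1483 / 1.7806 = 47.82

47.82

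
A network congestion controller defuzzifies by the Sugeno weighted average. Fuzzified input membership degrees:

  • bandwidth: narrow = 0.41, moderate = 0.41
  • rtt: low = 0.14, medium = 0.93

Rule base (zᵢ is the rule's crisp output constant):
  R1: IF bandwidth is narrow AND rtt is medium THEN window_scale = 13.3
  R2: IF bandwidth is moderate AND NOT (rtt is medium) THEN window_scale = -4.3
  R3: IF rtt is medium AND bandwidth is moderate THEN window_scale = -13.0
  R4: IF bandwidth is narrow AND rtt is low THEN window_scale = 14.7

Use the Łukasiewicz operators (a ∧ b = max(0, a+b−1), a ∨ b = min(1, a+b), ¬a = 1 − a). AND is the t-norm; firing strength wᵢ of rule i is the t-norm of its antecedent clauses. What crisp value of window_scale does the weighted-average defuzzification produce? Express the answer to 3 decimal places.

0.150

R1 (z=13.3): narrow=0.41, medium=0.93; AND[max(0, a+b−1)] → w = 0.34
R2 (z=-4.3): moderate=0.41, ¬medium=1−0.93=0.07; AND[max(0, a+b−1)] → w = 0.00
R3 (z=-13.0): medium=0.93, moderate=0.41; AND[max(0, a+b−1)] → w = 0.34
R4 (z=14.7): narrow=0.41, low=0.14; AND[max(0, a+b−1)] → w = 0.00
Weighted average = (0.34·13.3 + 0.00·-4.3 + 0.34·-13.0 + 0.00·14.7) / (0.34 + 0.00 + 0.34 + 0.00)
  = 0.1020 / 0.6800 = 0.150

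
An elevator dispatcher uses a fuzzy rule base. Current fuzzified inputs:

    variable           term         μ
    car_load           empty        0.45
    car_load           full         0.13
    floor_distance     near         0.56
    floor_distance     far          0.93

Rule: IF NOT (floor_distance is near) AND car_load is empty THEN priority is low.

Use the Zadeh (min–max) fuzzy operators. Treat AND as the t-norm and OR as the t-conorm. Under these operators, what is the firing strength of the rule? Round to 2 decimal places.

0.44

firing strength: ¬near=1−0.56=0.44, empty=0.45; AND[min(a, b)] → w = 0.44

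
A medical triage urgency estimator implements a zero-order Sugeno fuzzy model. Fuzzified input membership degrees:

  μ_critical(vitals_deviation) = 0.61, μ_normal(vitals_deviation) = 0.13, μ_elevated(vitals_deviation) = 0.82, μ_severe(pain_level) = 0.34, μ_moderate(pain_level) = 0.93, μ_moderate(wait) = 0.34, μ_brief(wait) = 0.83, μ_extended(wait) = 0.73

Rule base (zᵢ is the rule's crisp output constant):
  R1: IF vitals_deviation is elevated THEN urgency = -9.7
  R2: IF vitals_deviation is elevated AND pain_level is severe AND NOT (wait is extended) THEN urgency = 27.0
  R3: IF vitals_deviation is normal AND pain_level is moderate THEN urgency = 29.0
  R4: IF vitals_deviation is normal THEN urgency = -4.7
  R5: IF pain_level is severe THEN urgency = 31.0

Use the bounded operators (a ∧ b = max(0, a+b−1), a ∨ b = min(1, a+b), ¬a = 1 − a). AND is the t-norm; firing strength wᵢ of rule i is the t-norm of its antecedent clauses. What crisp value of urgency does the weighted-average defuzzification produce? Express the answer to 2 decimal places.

R1 (z=-9.7): elevated=0.82 → w = 0.82
R2 (z=27.0): elevated=0.82, severe=0.34, ¬extended=1−0.73=0.27; AND[max(0, a+b−1)] → w = 0.00
R3 (z=29.0): normal=0.13, moderate=0.93; AND[max(0, a+b−1)] → w = 0.06
R4 (z=-4.7): normal=0.13 → w = 0.13
R5 (z=31.0): severe=0.34 → w = 0.34
Weighted average = (0.82·-9.7 + 0.00·27.0 + 0.06·29.0 + 0.13·-4.7 + 0.34·31.0) / (0.82 + 0.00 + 0.06 + 0.13 + 0.34)
  = 3.7150 / 1.3500 = 2.75

2.75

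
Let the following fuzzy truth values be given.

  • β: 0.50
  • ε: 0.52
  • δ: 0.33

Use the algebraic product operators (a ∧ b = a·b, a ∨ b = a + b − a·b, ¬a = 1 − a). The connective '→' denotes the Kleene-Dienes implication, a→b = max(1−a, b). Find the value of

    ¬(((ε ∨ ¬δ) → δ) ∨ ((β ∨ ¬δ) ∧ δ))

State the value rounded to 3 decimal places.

¬δ = 1 − 0.3300 = 0.6700
ε ∨ ¬δ = a + b − a·b on (0.5200, 0.6700) = 0.8416
(ε ∨ ¬δ) → δ  [Kleene-Dienes: max(1−a, b)] with a=0.8416, b=0.3300 → 0.3300
¬δ = 1 − 0.3300 = 0.6700
β ∨ ¬δ = a + b − a·b on (0.5000, 0.6700) = 0.8350
(β ∨ ¬δ) ∧ δ = a·b on (0.8350, 0.3300) = 0.2756
((ε ∨ ¬δ) → δ) ∨ ((β ∨ ¬δ) ∧ δ) = a + b − a·b on (0.3300, 0.2756) = 0.5146
¬(((ε ∨ ¬δ) → δ) ∨ ((β ∨ ¬δ) ∧ δ)) = 1 − 0.5146 = 0.4854

0.485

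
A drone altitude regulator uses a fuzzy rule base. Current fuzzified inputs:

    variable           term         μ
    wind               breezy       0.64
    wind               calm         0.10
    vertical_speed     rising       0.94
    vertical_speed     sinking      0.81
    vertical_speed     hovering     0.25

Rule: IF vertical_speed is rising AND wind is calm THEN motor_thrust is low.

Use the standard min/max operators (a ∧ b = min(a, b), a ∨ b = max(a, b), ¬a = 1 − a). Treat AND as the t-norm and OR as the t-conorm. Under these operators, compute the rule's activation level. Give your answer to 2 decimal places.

0.10

firing strength: rising=0.94, calm=0.10; AND[min(a, b)] → w = 0.10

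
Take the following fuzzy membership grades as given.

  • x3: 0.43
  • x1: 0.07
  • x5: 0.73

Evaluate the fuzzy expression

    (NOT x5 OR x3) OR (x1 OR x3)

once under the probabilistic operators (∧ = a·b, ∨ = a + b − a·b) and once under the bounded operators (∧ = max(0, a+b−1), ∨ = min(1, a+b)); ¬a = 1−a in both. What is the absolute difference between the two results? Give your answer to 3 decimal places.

Under probabilistic:
  NOT x5 = 1 − 0.7300 = 0.2700
  NOT x5 OR x3 = a + b − a·b on (0.2700, 0.4300) = 0.5839
  x1 OR x3 = a + b − a·b on (0.0700, 0.4300) = 0.4699
  (NOT x5 OR x3) OR (x1 OR x3) = a + b − a·b on (0.5839, 0.4699) = 0.7794
  → value = 0.7794
Under bounded:
  NOT x5 = 1 − 0.73 = 0.27
  NOT x5 OR x3 = min(1, a+b) on (0.27, 0.43) = 0.70
  x1 OR x3 = min(1, a+b) on (0.07, 0.43) = 0.50
  (NOT x5 OR x3) OR (x1 OR x3) = min(1, a+b) on (0.70, 0.50) = 1.00
  → value = 1.0000
|0.7794 − 1.0000| = 0.221

0.221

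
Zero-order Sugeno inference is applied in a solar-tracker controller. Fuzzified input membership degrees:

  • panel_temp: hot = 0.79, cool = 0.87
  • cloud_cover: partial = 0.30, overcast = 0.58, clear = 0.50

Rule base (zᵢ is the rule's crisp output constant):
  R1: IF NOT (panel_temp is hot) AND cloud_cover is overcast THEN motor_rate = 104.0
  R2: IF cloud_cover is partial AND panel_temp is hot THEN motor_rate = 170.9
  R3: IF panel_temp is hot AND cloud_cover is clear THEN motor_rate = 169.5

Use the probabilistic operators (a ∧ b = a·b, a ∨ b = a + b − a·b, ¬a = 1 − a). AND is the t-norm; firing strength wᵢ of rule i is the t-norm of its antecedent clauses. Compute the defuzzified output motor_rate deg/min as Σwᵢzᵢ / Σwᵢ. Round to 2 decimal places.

159.36

R1 (z=104.0): ¬hot=1−0.79=0.21, overcast=0.58; AND[a·b] → w = 0.1218
R2 (z=170.9): partial=0.30, hot=0.79; AND[a·b] → w = 0.2370
R3 (z=169.5): hot=0.79, clear=0.50; AND[a·b] → w = 0.3950
Weighted average = (0.1218·104.0 + 0.2370·170.9 + 0.3950·169.5) / (0.1218 + 0.2370 + 0.3950)
  = 120.1230 / 0.7538 = 159.36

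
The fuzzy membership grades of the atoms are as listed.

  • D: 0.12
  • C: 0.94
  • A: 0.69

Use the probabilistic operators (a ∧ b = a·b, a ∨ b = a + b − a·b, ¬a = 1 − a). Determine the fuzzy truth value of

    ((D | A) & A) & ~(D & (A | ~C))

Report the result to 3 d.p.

0.459

D | A = a + b − a·b on (0.1200, 0.6900) = 0.7272
(D | A) & A = a·b on (0.7272, 0.6900) = 0.5018
~C = 1 − 0.9400 = 0.0600
A | ~C = a + b − a·b on (0.6900, 0.0600) = 0.7086
D & (A | ~C) = a·b on (0.1200, 0.7086) = 0.0850
~(D & (A | ~C)) = 1 − 0.0850 = 0.9150
((D | A) & A) & ~(D & (A | ~C)) = a·b on (0.5018, 0.9150) = 0.4591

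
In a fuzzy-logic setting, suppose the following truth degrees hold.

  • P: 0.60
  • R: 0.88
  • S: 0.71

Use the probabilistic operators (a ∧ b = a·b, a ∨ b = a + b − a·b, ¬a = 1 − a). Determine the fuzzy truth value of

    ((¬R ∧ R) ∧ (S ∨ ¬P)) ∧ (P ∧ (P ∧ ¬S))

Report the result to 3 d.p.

¬R = 1 − 0.8800 = 0.1200
¬R ∧ R = a·b on (0.1200, 0.8800) = 0.1056
¬P = 1 − 0.6000 = 0.4000
S ∨ ¬P = a + b − a·b on (0.7100, 0.4000) = 0.8260
(¬R ∧ R) ∧ (S ∨ ¬P) = a·b on (0.1056, 0.8260) = 0.0872
¬S = 1 − 0.7100 = 0.2900
P ∧ ¬S = a·b on (0.6000, 0.2900) = 0.1740
P ∧ (P ∧ ¬S) = a·b on (0.6000, 0.1740) = 0.1044
((¬R ∧ R) ∧ (S ∨ ¬P)) ∧ (P ∧ (P ∧ ¬S)) = a·b on (0.0872, 0.1044) = 0.0091

0.009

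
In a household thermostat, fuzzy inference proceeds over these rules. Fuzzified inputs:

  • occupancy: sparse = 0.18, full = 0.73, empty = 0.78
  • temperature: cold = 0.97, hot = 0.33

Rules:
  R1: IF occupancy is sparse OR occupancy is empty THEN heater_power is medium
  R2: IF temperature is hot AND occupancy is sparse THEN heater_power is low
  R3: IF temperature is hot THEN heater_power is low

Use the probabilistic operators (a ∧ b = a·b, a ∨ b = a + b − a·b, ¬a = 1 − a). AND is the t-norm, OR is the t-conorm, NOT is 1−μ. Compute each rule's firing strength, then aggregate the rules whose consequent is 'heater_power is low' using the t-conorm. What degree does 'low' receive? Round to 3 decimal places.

0.370

R1: sparse=0.18, empty=0.78; OR[a + b − a·b] → w = 0.8196
R2: hot=0.33, sparse=0.18; AND[a·b] → w = 0.0594
R3: hot=0.33 → w = 0.3300
Rules with consequent 'low': {R2, R3} → strengths 0.0594, 0.3300
Aggregate via t-conorm [a + b − a·b]: 0.3698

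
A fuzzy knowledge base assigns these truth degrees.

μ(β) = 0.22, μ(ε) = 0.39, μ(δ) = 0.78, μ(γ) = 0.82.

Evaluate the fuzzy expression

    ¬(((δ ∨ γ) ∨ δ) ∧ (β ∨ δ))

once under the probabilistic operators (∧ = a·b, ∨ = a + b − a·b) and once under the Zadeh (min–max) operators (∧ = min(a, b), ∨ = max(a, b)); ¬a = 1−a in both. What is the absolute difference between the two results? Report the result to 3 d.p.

0.041

Under probabilistic:
  δ ∨ γ = a + b − a·b on (0.7800, 0.8200) = 0.9604
  (δ ∨ γ) ∨ δ = a + b − a·b on (0.9604, 0.7800) = 0.9913
  β ∨ δ = a + b − a·b on (0.2200, 0.7800) = 0.8284
  ((δ ∨ γ) ∨ δ) ∧ (β ∨ δ) = a·b on (0.9913, 0.8284) = 0.8212
  ¬(((δ ∨ γ) ∨ δ) ∧ (β ∨ δ)) = 1 − 0.8212 = 0.1788
  → value = 0.1788
Under Zadeh (min–max):
  δ ∨ γ = max(a, b) on (0.78, 0.82) = 0.82
  (δ ∨ γ) ∨ δ = max(a, b) on (0.82, 0.78) = 0.82
  β ∨ δ = max(a, b) on (0.22, 0.78) = 0.78
  ((δ ∨ γ) ∨ δ) ∧ (β ∨ δ) = min(a, b) on (0.82, 0.78) = 0.78
  ¬(((δ ∨ γ) ∨ δ) ∧ (β ∨ δ)) = 1 − 0.78 = 0.22
  → value = 0.2200
|0.1788 − 0.2200| = 0.041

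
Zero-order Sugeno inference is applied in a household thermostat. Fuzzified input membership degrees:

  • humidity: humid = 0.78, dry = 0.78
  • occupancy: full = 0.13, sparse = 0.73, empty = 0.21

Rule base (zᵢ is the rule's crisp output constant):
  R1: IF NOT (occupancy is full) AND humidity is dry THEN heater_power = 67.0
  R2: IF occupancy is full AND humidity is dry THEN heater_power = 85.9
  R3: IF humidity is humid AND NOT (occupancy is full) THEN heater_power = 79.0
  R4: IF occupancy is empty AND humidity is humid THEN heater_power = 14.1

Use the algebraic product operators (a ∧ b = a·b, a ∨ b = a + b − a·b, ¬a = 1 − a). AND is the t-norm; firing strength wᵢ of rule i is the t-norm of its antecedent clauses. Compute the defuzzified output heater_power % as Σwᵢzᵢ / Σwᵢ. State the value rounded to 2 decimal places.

67.86

R1 (z=67.0): ¬full=1−0.13=0.87, dry=0.78; AND[a·b] → w = 0.6786
R2 (z=85.9): full=0.13, dry=0.78; AND[a·b] → w = 0.1014
R3 (z=79.0): humid=0.78, ¬full=1−0.13=0.87; AND[a·b] → w = 0.6786
R4 (z=14.1): empty=0.21, humid=0.78; AND[a·b] → w = 0.1638
Weighted average = (0.6786·67.0 + 0.1014·85.9 + 0.6786·79.0 + 0.1638·14.1) / (0.6786 + 0.1014 + 0.6786 + 0.1638)
  = 110.0954 / 1.6224 = 67.86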